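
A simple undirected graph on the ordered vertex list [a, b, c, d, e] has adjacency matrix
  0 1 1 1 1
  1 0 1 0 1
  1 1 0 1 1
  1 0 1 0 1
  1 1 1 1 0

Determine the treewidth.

3

A width-3 tree decomposition is:
Bags: B1 = {a, c, d, e}  B2 = {a, b, c, e}
Tree: B1–B2
Each bag holds 4 vertices, so the decomposition has width 3, which upper-bounds the treewidth. For the lower bound, the 4 vertices {a, c, d, e} are pairwise adjacent, and any tree decomposition puts a clique entirely inside one bag — forcing width ≥ 3. Combining the bounds, tw(G) = 3.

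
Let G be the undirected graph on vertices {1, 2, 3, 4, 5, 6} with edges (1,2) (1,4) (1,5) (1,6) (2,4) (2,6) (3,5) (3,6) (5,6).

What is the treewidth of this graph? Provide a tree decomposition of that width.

Treewidth 2.
Bags: B1 = {1, 2, 6}  B2 = {1, 5, 6}  B3 = {1, 2, 4}  B4 = {3, 5, 6}
Tree: B1–B2, B1–B3, B2–B4

Every bag has size at most 3, so the width is 3 − 1 = 2 and tw(G) ≤ 2. On the other hand G contains the 3-clique {1, 2, 4}. A clique must lie in a single bag of any decomposition, so no decomposition can have width below 2. The upper and lower bounds meet at 2, so that is the treewidth.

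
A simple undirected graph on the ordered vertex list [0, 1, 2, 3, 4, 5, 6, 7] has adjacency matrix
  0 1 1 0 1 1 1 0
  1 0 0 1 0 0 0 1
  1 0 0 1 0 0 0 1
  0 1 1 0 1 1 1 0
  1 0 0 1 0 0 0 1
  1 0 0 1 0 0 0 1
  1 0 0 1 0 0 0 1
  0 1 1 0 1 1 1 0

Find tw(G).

A width-3 tree decomposition is:
Bags: B1 = {0, 3, 4, 7}  B2 = {0, 2, 3, 7}  B3 = {0, 1, 3, 7}  B4 = {0, 3, 5, 7}  B5 = {0, 3, 6, 7}
Tree: B1–B2, B2–B3, B3–B4, B4–B5
The largest bag has 4 vertices, giving width 3; this decomposition certifies tw(G) ≤ 3. For the lower bound: the 4 vertex sets {3,4}, {0,2}, {7}, {1} are disjoint, each induces a connected subgraph, and every pair is joined by at least one edge of G. Contracting each set to a single vertex therefore yields K_{4} as a minor, and since treewidth is minor-monotone, tw(G) ≥ tw(K_{4}) = 3. Therefore the treewidth is 3.

3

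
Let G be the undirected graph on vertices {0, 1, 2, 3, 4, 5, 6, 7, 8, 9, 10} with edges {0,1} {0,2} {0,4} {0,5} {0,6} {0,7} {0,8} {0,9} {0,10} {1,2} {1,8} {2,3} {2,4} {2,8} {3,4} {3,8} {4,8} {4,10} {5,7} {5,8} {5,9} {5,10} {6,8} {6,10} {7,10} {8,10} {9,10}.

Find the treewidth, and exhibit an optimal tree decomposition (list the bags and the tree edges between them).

Treewidth 3.
Bags: B1 = {0, 5, 8, 10}  B2 = {0, 4, 8, 10}  B3 = {0, 6, 8, 10}  B4 = {0, 5, 7, 10}  B5 = {0, 2, 4, 8}  B6 = {0, 1, 2, 8}  B7 = {2, 3, 4, 8}  B8 = {0, 5, 9, 10}
Tree: B1–B2, B1–B3, B1–B4, B2–B5, B5–B6, B5–B7, B1–B8

Every bag has size at most 4, so the width is 4 − 1 = 3 and tw(G) ≤ 3. Conversely, {0, 1, 2, 8} is a clique of size 4, and the vertices of any clique must share a bag in every tree decomposition; so some bag has ≥ 4 vertices and tw(G) ≥ 3. Combining the bounds, tw(G) = 3.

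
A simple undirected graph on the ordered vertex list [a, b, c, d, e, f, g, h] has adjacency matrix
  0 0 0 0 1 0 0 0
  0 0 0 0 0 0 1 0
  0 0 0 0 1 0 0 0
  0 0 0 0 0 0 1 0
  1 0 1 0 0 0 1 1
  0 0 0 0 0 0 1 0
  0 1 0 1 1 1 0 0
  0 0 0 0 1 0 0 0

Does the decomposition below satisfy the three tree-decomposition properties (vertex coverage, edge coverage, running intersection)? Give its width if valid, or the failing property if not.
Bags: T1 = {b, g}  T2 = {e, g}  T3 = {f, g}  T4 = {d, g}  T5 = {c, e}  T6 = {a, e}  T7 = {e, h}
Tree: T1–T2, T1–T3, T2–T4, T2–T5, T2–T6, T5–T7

Every vertex of G appears in some bag (union = {a, b, c, d, e, f, g, h}); every edge is covered by a bag; and for each vertex v the set of bags containing v is connected in the bag tree. The decomposition is therefore valid. The largest bag has 2 vertices, so the width is 1.

Yes; width 1.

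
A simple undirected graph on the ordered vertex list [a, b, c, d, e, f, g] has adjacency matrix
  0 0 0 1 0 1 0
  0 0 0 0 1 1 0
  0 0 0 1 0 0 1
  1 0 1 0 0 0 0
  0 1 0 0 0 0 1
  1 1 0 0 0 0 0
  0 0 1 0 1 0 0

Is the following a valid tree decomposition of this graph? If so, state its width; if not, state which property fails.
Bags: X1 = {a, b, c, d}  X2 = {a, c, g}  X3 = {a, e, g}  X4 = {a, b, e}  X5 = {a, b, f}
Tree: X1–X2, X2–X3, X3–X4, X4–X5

No — bags containing vertex b are not connected in the tree.

A tree decomposition must satisfy three properties: every vertex lies in some bag; for every edge, both endpoints lie together in some bag; and for every vertex, the bags containing it form a connected subtree. Here bags containing vertex b are not connected in the tree, so the decomposition is invalid.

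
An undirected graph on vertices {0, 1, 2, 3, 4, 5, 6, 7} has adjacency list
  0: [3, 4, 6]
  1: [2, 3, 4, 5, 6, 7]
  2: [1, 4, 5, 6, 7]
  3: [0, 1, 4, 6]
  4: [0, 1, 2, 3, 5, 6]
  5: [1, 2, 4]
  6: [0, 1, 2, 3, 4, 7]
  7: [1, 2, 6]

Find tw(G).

3

A width-3 tree decomposition is:
Bags: B1 = {1, 3, 4, 6}  B2 = {1, 2, 4, 6}  B3 = {0, 3, 4, 6}  B4 = {1, 2, 6, 7}  B5 = {1, 2, 4, 5}
Tree: B1–B2, B1–B3, B2–B4, B2–B5
Each bag holds 4 vertices, so the decomposition has width 3, which upper-bounds the treewidth. On the other hand G contains the 4-clique {0, 3, 4, 6}. A clique must lie in a single bag of any decomposition, so no decomposition can have width below 3. Hence tw(G) = 3 exactly.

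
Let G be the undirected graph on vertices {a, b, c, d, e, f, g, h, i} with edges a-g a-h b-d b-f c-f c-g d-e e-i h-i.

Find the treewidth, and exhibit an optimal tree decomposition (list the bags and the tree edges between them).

Treewidth 2.
Bags: B1 = {e, h, i}  B2 = {d, e, h}  B3 = {b, d, h}  B4 = {b, f, h}  B5 = {c, f, h}  B6 = {c, g, h}  B7 = {a, g, h}
Tree: B1–B2, B2–B3, B3–B4, B4–B5, B5–B6, B6–B7

Every bag has size at most 3, so the width is 3 − 1 = 2 and tw(G) ≤ 2. The edges h–i–e–d–b–f–c–g–a–h form a cycle, so G is not a tree and its treewidth is at least 2. Therefore the treewidth is 2.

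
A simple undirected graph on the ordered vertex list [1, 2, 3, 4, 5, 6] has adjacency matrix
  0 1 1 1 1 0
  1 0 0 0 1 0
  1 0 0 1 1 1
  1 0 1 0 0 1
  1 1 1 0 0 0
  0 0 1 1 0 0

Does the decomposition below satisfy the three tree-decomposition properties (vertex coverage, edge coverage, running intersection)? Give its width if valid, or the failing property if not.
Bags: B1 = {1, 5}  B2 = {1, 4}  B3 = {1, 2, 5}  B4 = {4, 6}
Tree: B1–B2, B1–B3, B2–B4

A tree decomposition must satisfy three properties: every vertex lies in some bag; for every edge, both endpoints lie together in some bag; and for every vertex, the bags containing it form a connected subtree. Here vertex 3 appears in no bag, so the decomposition is invalid.

No — vertex 3 appears in no bag.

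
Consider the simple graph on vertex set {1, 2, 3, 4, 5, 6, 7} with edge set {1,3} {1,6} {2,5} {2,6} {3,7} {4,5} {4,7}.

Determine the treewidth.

A width-2 tree decomposition is:
Bags: B1 = {1, 3, 6}  B2 = {2, 3, 6}  B3 = {2, 3, 5}  B4 = {3, 4, 5}  B5 = {3, 4, 7}
Tree: B1–B2, B2–B3, B3–B4, B4–B5
Every bag has size at most 3, so the width is 3 − 1 = 2 and tw(G) ≤ 2. The edges 3–1–6–2–5–4–7–3 form a cycle, so G is not a tree and its treewidth is at least 2. Hence tw(G) = 2 exactly.

2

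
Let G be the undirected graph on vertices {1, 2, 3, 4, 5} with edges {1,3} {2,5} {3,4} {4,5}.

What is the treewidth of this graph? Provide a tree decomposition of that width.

Each bag holds 2 vertices, so the decomposition has width 1, which upper-bounds the treewidth. Since G has at least one edge (e.g. 2–5), it is not an edgeless graph, so tw(G) ≥ 1. The upper and lower bounds meet at 1, so that is the treewidth.

Treewidth 1.
One optimal decomposition is:
Bags: B1 = {2, 5}  B2 = {4, 5}  B3 = {3, 4}  B4 = {1, 3}
Tree: B1–B2, B2–B3, B3–B4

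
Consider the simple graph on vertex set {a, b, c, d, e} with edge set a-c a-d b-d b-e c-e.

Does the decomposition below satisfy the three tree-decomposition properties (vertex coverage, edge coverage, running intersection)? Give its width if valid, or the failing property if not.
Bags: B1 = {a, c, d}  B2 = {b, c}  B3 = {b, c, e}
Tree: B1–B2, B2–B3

A tree decomposition must satisfy three properties: every vertex lies in some bag; for every edge, both endpoints lie together in some bag; and for every vertex, the bags containing it form a connected subtree. Here edge (d,b) lies in no bag, so the decomposition is invalid.

No — edge (d,b) lies in no bag.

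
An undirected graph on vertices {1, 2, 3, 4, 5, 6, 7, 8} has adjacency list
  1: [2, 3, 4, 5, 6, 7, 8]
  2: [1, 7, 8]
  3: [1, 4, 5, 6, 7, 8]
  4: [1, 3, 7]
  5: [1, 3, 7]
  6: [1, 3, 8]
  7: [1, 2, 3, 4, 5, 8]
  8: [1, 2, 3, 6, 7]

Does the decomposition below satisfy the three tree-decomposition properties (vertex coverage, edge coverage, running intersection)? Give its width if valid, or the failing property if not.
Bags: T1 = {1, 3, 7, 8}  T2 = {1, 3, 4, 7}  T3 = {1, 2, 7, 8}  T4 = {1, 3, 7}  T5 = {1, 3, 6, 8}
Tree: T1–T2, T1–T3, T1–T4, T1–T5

A tree decomposition must satisfy three properties: every vertex lies in some bag; for every edge, both endpoints lie together in some bag; and for every vertex, the bags containing it form a connected subtree. Here vertex 5 appears in no bag, so the decomposition is invalid.

No — vertex 5 appears in no bag.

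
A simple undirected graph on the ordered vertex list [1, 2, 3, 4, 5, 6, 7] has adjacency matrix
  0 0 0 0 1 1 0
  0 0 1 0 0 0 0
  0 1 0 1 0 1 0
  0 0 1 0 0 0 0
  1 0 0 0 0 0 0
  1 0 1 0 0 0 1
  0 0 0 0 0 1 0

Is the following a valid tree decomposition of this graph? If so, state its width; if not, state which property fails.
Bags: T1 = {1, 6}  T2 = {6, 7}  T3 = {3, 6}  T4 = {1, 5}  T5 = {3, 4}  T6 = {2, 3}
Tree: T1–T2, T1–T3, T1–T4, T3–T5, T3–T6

Yes; width 1.

Checking the three conditions: (i) the bags cover all of {1, 2, 3, 4, 5, 6, 7}; (ii) for each edge, some bag contains both endpoints; (iii) the bags containing any fixed vertex form a subtree. All hold, so the decomposition is valid with width 2 − 1 = 1.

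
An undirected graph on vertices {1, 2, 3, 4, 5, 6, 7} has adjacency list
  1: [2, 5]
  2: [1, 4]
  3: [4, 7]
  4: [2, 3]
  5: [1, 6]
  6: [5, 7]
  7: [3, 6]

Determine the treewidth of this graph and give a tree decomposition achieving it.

Every bag has size at most 3, so the width is 3 − 1 = 2 and tw(G) ≤ 2. Since 1–5–6–7–3–4–2–1 is a cycle in G, G is not acyclic. Forests are exactly the graphs of treewidth ≤ 1, so tw(G) ≥ 2. Combining the bounds, tw(G) = 2.

Treewidth 2.
One such decomposition:
Bags: B1 = {1, 5, 6}  B2 = {1, 6, 7}  B3 = {1, 3, 7}  B4 = {1, 3, 4}  B5 = {1, 2, 4}
Tree: B1–B2, B2–B3, B3–B4, B4–B5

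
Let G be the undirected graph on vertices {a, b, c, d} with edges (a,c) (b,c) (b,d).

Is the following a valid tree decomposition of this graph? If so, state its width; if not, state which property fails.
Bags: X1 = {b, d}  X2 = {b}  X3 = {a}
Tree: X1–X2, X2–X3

No — vertex c appears in no bag.

A tree decomposition must satisfy three properties: every vertex lies in some bag; for every edge, both endpoints lie together in some bag; and for every vertex, the bags containing it form a connected subtree. Here vertex c appears in no bag, so the decomposition is invalid.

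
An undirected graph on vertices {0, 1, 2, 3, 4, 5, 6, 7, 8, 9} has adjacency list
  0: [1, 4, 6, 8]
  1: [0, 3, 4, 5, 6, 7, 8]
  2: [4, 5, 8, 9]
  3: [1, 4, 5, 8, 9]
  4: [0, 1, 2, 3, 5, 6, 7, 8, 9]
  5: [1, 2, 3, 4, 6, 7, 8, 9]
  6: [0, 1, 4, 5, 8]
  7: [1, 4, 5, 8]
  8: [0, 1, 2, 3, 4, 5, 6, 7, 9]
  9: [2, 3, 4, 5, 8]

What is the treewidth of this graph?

A width-4 tree decomposition is:
Bags: B1 = {1, 3, 4, 5, 8}  B2 = {1, 4, 5, 7, 8}  B3 = {1, 4, 5, 6, 8}  B4 = {0, 1, 4, 6, 8}  B5 = {3, 4, 5, 8, 9}  B6 = {2, 4, 5, 8, 9}
Tree: B1–B2, B2–B3, B3–B4, B1–B5, B5–B6
The largest bag has 5 vertices, giving width 4; this decomposition certifies tw(G) ≤ 4. On the other hand G contains the 5-clique {0, 1, 4, 6, 8}. A clique must lie in a single bag of any decomposition, so no decomposition can have width below 4. Hence tw(G) = 4 exactly.

4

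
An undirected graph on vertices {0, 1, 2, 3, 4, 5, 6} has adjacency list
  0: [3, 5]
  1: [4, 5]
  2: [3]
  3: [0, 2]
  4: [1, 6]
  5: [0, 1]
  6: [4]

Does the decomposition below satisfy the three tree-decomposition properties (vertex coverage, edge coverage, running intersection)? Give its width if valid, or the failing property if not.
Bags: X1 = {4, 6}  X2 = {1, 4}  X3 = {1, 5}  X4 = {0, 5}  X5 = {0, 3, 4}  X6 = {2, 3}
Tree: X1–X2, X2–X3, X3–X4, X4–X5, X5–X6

No — bags containing vertex 4 are not connected in the tree.

A tree decomposition must satisfy three properties: every vertex lies in some bag; for every edge, both endpoints lie together in some bag; and for every vertex, the bags containing it form a connected subtree. Here bags containing vertex 4 are not connected in the tree, so the decomposition is invalid.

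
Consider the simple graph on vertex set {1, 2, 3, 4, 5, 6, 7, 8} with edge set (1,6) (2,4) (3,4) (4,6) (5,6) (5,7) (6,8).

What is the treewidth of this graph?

A width-1 tree decomposition is:
Bags: B1 = {6, 8}  B2 = {4, 6}  B3 = {2, 4}  B4 = {3, 4}  B5 = {1, 6}  B6 = {5, 6}  B7 = {5, 7}
Tree: B1–B2, B2–B3, B2–B4, B2–B5, B1–B6, B6–B7
Each bag holds 2 vertices, so the decomposition has width 1, which upper-bounds the treewidth. Since G has at least one edge (e.g. 8–6), it is not an edgeless graph, so tw(G) ≥ 1. Therefore the treewidth is 1.

1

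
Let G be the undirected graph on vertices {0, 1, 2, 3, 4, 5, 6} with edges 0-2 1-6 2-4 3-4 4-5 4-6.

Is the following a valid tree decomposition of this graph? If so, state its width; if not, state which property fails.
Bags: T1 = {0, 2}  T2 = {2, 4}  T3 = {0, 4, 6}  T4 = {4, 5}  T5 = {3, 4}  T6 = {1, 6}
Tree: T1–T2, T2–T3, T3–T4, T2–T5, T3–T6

A tree decomposition must satisfy three properties: every vertex lies in some bag; for every edge, both endpoints lie together in some bag; and for every vertex, the bags containing it form a connected subtree. Here bags containing vertex 0 are not connected in the tree, so the decomposition is invalid.

No — bags containing vertex 0 are not connected in the tree.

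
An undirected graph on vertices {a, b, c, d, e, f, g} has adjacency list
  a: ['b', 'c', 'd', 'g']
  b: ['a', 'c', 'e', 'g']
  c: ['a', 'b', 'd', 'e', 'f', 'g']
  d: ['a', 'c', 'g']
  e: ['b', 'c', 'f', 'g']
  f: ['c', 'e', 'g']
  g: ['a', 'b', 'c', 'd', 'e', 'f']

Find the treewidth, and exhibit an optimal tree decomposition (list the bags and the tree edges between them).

Each bag holds 4 vertices, so the decomposition has width 3, which upper-bounds the treewidth. Conversely, {a, c, d, g} is a clique of size 4, and the vertices of any clique must share a bag in every tree decomposition; so some bag has ≥ 4 vertices and tw(G) ≥ 3. The upper and lower bounds meet at 3, so that is the treewidth.

Treewidth 3.
One optimal decomposition is:
Bags: B1 = {a, b, c, g}  B2 = {b, c, e, g}  B3 = {c, e, f, g}  B4 = {a, c, d, g}
Tree: B1–B2, B2–B3, B1–B4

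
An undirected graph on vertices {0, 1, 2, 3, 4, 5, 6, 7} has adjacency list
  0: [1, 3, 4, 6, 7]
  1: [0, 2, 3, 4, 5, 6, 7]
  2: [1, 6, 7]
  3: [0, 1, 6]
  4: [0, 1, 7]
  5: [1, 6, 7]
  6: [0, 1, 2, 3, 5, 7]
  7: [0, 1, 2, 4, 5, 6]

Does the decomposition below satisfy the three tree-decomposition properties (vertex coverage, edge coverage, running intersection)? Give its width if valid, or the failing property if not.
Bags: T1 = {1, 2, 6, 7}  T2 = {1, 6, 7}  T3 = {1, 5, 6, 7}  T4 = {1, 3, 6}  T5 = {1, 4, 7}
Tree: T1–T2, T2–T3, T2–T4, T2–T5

No — vertex 0 appears in no bag.

A tree decomposition must satisfy three properties: every vertex lies in some bag; for every edge, both endpoints lie together in some bag; and for every vertex, the bags containing it form a connected subtree. Here vertex 0 appears in no bag, so the decomposition is invalid.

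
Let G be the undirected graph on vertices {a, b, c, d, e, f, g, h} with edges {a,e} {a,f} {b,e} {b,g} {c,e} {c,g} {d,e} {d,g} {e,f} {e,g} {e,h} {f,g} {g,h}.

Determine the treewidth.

A width-2 tree decomposition is:
Bags: B1 = {e, f, g}  B2 = {a, e, f}  B3 = {d, e, g}  B4 = {b, e, g}  B5 = {e, g, h}  B6 = {c, e, g}
Tree: B1–B2, B1–B3, B3–B4, B4–B5, B3–B6
Each bag holds 3 vertices, so the decomposition has width 2, which upper-bounds the treewidth. Conversely, {d, e, g} is a clique of size 3, and the vertices of any clique must share a bag in every tree decomposition; so some bag has ≥ 3 vertices and tw(G) ≥ 2. Therefore the treewidth is 2.

2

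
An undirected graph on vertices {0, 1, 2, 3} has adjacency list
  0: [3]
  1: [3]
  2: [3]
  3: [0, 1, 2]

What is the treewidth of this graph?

A width-1 tree decomposition is:
Bags: B1 = {2, 3}  B2 = {0, 3}  B3 = {1, 3}
Tree: B1–B2, B1–B3
Each bag holds 2 vertices, so the decomposition has width 1, which upper-bounds the treewidth. Any graph with an edge has treewidth ≥ 1, and G has the edge 3–2. Therefore the treewidth is 1.

1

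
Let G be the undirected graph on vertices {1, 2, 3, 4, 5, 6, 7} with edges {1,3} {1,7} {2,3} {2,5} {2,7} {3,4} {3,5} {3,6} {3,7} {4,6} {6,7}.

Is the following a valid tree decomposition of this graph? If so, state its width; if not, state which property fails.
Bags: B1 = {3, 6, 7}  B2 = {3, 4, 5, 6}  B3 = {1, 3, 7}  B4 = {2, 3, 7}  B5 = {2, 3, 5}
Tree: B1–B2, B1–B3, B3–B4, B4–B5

A tree decomposition must satisfy three properties: every vertex lies in some bag; for every edge, both endpoints lie together in some bag; and for every vertex, the bags containing it form a connected subtree. Here bags containing vertex 5 are not connected in the tree, so the decomposition is invalid.

No — bags containing vertex 5 are not connected in the tree.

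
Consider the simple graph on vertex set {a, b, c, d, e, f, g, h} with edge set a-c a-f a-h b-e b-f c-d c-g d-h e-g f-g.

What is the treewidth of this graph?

2

A width-2 tree decomposition is:
Bags: B1 = {c, d, h}  B2 = {a, c, h}  B3 = {a, c, g}  B4 = {a, f, g}  B5 = {e, f, g}  B6 = {b, e, f}
Tree: B1–B2, B2–B3, B3–B4, B4–B5, B5–B6
The largest bag has 3 vertices, giving width 2; this decomposition certifies tw(G) ≤ 2. For the lower bound, G contains the cycle d–h–a–c–d, so G is not a forest; only forests have treewidth ≤ 1, hence tw(G) ≥ 2. Hence tw(G) = 2 exactly.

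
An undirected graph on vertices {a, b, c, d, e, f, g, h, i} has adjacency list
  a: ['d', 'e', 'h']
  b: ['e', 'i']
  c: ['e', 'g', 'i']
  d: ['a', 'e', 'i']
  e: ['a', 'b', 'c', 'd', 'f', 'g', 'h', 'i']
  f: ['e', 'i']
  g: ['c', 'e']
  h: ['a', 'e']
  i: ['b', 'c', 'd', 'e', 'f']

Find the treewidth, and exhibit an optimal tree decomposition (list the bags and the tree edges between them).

The largest bag has 3 vertices, giving width 2; this decomposition certifies tw(G) ≤ 2. Conversely, {c, e, g} is a clique of size 3, and the vertices of any clique must share a bag in every tree decomposition; so some bag has ≥ 3 vertices and tw(G) ≥ 2. Combining the bounds, tw(G) = 2.

Treewidth 2.
One optimal decomposition is:
Bags: B1 = {d, e, i}  B2 = {c, e, i}  B3 = {e, f, i}  B4 = {b, e, i}  B5 = {a, d, e}  B6 = {a, e, h}  B7 = {c, e, g}
Tree: B1–B2, B2–B3, B1–B4, B1–B5, B5–B6, B2–B7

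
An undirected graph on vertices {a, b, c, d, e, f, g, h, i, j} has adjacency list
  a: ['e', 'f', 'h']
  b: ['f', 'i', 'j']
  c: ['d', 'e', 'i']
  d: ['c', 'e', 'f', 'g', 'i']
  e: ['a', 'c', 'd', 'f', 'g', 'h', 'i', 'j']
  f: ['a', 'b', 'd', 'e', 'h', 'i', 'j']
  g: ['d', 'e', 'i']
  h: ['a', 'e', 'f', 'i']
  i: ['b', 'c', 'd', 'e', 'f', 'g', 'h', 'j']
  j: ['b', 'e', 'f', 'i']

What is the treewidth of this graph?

A width-3 tree decomposition is:
Bags: B1 = {e, f, h, i}  B2 = {d, e, f, i}  B3 = {a, e, f, h}  B4 = {e, f, i, j}  B5 = {d, e, g, i}  B6 = {b, f, i, j}  B7 = {c, d, e, i}
Tree: B1–B2, B1–B3, B2–B4, B2–B5, B4–B6, B5–B7
The largest bag has 4 vertices, giving width 3; this decomposition certifies tw(G) ≤ 3. Conversely, {a, e, f, h} is a clique of size 4, and the vertices of any clique must share a bag in every tree decomposition; so some bag has ≥ 4 vertices and tw(G) ≥ 3. Combining the bounds, tw(G) = 3.

3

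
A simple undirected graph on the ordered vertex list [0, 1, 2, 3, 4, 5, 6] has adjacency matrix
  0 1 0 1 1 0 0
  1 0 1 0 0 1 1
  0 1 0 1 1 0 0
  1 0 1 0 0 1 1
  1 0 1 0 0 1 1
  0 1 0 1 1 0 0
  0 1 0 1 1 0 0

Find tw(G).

A width-3 tree decomposition is:
Bags: B1 = {1, 2, 3, 4}  B2 = {0, 1, 3, 4}  B3 = {1, 3, 4, 6}  B4 = {1, 3, 4, 5}
Tree: B1–B2, B2–B3, B3–B4
Every bag has size at most 4, so the width is 4 − 1 = 3 and tw(G) ≤ 3. For the lower bound: the 4 vertex sets {2,3}, {0,1}, {4}, {6} are disjoint, each induces a connected subgraph, and every pair is joined by at least one edge of G. Contracting each set to a single vertex therefore yields K_{4} as a minor, and since treewidth is minor-monotone, tw(G) ≥ tw(K_{4}) = 3. Therefore the treewidth is 3.

3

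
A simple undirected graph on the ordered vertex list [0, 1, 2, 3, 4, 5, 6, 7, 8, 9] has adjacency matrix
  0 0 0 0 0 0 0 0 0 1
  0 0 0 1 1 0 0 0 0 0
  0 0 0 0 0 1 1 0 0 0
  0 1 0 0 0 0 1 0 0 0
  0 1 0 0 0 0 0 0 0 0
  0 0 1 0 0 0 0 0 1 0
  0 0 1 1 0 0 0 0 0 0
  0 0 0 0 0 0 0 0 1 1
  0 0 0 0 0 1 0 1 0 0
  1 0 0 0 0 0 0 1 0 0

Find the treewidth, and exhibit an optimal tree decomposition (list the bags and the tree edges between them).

Every bag has size at most 2, so the width is 2 − 1 = 1 and tw(G) ≤ 1. G has an edge, so its treewidth is at least 1. Hence tw(G) = 1 exactly.

Treewidth 1.
Bags: B1 = {1, 4}  B2 = {1, 3}  B3 = {3, 6}  B4 = {2, 6}  B5 = {2, 5}  B6 = {5, 8}  B7 = {7, 8}  B8 = {7, 9}  B9 = {0, 9}
Tree: B1–B2, B2–B3, B3–B4, B4–B5, B5–B6, B6–B7, B7–B8, B8–B9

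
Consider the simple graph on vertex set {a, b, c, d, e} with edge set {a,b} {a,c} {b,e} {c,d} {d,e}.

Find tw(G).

2

A width-2 tree decomposition is:
Bags: B1 = {b, d, e}  B2 = {b, c, d}  B3 = {a, b, c}
Tree: B1–B2, B2–B3
Every bag has size at most 3, so the width is 3 − 1 = 2 and tw(G) ≤ 2. Since b–e–d–c–a–b is a cycle in G, G is not acyclic. Forests are exactly the graphs of treewidth ≤ 1, so tw(G) ≥ 2. Therefore the treewidth is 2.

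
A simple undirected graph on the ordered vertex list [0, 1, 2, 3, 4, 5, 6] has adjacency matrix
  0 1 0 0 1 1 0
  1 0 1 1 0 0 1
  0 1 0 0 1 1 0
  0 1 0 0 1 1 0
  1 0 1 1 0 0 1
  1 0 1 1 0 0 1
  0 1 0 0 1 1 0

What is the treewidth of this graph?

A width-3 tree decomposition is:
Bags: B1 = {1, 4, 5, 6}  B2 = {1, 2, 4, 5}  B3 = {1, 3, 4, 5}  B4 = {0, 1, 4, 5}
Tree: B1–B2, B2–B3, B3–B4
The largest bag has 4 vertices, giving width 3; this decomposition certifies tw(G) ≤ 3. For the lower bound: the 4 vertex sets {4,6}, {1,2}, {5}, {3} are disjoint, each induces a connected subgraph, and every pair is joined by at least one edge of G. Contracting each set to a single vertex therefore yields K_{4} as a minor, and since treewidth is minor-monotone, tw(G) ≥ tw(K_{4}) = 3. Combining the bounds, tw(G) = 3.

3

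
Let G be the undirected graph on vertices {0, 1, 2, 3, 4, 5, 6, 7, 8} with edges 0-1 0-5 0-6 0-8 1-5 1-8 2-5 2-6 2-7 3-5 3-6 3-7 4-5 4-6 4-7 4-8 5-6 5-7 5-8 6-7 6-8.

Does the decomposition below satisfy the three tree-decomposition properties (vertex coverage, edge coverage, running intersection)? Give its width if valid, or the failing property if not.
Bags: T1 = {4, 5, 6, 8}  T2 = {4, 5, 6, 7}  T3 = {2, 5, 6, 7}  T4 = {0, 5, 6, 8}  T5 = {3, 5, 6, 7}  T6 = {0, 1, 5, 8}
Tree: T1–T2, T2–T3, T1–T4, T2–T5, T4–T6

Yes; width 3.

Checking the three conditions: (i) the bags cover all of {0, 1, 2, 3, 4, 5, 6, 7, 8}; (ii) for each edge, some bag contains both endpoints; (iii) the bags containing any fixed vertex form a subtree. All hold, so the decomposition is valid with width 4 − 1 = 3.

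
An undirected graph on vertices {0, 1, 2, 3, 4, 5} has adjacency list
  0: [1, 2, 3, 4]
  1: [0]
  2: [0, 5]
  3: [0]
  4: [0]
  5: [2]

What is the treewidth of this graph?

A width-1 tree decomposition is:
Bags: B1 = {0, 1}  B2 = {0, 2}  B3 = {0, 3}  B4 = {0, 4}  B5 = {2, 5}
Tree: B1–B2, B1–B3, B2–B4, B2–B5
The largest bag has 2 vertices, giving width 1; this decomposition certifies tw(G) ≤ 1. Since G has at least one edge (e.g. 0–1), it is not an edgeless graph, so tw(G) ≥ 1. The upper and lower bounds meet at 1, so that is the treewidth.

1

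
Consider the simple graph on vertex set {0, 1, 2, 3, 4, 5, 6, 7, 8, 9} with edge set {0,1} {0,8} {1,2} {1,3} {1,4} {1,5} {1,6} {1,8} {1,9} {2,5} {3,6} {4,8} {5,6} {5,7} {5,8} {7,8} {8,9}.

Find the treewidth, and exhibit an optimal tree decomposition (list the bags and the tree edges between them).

Treewidth 2.
One such decomposition:
Bags: B1 = {1, 5, 6}  B2 = {1, 5, 8}  B3 = {1, 2, 5}  B4 = {1, 8, 9}  B5 = {1, 4, 8}  B6 = {0, 1, 8}  B7 = {1, 3, 6}  B8 = {5, 7, 8}
Tree: B1–B2, B1–B3, B2–B4, B4–B5, B2–B6, B1–B7, B2–B8

The largest bag has 3 vertices, giving width 2; this decomposition certifies tw(G) ≤ 2. On the other hand G contains the 3-clique {0, 1, 8}. A clique must lie in a single bag of any decomposition, so no decomposition can have width below 2. Hence tw(G) = 2 exactly.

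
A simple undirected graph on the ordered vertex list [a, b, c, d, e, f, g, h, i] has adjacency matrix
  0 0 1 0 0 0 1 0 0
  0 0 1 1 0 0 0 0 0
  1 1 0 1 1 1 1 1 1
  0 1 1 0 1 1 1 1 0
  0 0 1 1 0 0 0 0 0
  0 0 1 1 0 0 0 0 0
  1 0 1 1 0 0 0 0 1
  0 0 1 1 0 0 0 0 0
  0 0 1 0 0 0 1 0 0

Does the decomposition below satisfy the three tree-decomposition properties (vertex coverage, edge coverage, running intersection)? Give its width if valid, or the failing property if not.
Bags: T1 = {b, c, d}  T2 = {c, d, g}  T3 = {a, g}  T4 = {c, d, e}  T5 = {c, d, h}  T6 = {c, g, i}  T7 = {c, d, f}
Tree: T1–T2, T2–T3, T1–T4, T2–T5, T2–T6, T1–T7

No — edge (c,a) lies in no bag.

A tree decomposition must satisfy three properties: every vertex lies in some bag; for every edge, both endpoints lie together in some bag; and for every vertex, the bags containing it form a connected subtree. Here edge (c,a) lies in no bag, so the decomposition is invalid.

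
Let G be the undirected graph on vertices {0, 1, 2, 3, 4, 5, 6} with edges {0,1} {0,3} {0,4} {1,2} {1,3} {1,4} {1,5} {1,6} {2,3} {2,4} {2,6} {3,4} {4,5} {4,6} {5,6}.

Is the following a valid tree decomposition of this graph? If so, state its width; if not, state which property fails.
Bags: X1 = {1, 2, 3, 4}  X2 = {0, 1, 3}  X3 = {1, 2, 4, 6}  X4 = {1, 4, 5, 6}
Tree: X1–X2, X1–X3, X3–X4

No — edge (4,0) lies in no bag.

A tree decomposition must satisfy three properties: every vertex lies in some bag; for every edge, both endpoints lie together in some bag; and for every vertex, the bags containing it form a connected subtree. Here edge (4,0) lies in no bag, so the decomposition is invalid.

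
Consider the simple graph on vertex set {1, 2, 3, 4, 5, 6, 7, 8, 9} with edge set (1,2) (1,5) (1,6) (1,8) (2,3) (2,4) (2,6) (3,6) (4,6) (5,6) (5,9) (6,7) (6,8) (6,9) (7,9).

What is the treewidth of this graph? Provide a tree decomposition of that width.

Treewidth 2.
Bags: B1 = {5, 6, 9}  B2 = {1, 5, 6}  B3 = {1, 2, 6}  B4 = {6, 7, 9}  B5 = {1, 6, 8}  B6 = {2, 3, 6}  B7 = {2, 4, 6}
Tree: B1–B2, B2–B3, B1–B4, B3–B5, B3–B6, B3–B7

Each bag holds 3 vertices, so the decomposition has width 2, which upper-bounds the treewidth. Conversely, {1, 6, 8} is a clique of size 3, and the vertices of any clique must share a bag in every tree decomposition; so some bag has ≥ 3 vertices and tw(G) ≥ 2. The upper and lower bounds meet at 2, so that is the treewidth.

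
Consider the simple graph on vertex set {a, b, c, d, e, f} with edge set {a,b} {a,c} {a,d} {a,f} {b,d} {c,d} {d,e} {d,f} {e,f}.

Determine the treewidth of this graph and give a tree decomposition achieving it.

Treewidth 2.
One such decomposition:
Bags: B1 = {a, d, f}  B2 = {a, c, d}  B3 = {d, e, f}  B4 = {a, b, d}
Tree: B1–B2, B1–B3, B1–B4

The largest bag has 3 vertices, giving width 2; this decomposition certifies tw(G) ≤ 2. Conversely, {d, e, f} is a clique of size 3, and the vertices of any clique must share a bag in every tree decomposition; so some bag has ≥ 3 vertices and tw(G) ≥ 2. Hence tw(G) = 2 exactly.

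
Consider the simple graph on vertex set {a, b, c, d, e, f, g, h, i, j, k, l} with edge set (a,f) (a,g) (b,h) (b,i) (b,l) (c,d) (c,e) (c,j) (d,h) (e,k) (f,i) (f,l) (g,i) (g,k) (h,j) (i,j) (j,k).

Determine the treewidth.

3

A width-3 tree decomposition is:
Bags: B1 = {c, d, e, k}  B2 = {c, d, j, k}  B3 = {d, h, j, k}  B4 = {g, h, j, k}  B5 = {g, h, i, j}  B6 = {b, g, h, i}  B7 = {a, b, g, i}  B8 = {a, b, f, i}  B9 = {a, b, f, l}
Tree: B1–B2, B2–B3, B3–B4, B4–B5, B5–B6, B6–B7, B7–B8, B8–B9
The largest bag has 4 vertices, giving width 3; this decomposition certifies tw(G) ≤ 3. For the lower bound: the 4 vertex sets {c,d,e}, {k}, {j}, {b,g,h,i} are disjoint, each induces a connected subgraph, and every pair is joined by at least one edge of G. Contracting each set to a single vertex therefore yields K_{4} as a minor, and since treewidth is minor-monotone, tw(G) ≥ tw(K_{4}) = 3. Therefore the treewidth is 3.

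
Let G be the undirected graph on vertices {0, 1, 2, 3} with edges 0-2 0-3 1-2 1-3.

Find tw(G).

A width-2 tree decomposition is:
Bags: B1 = {0, 1, 3}  B2 = {0, 1, 2}
Tree: B1–B2
The largest bag has 3 vertices, giving width 2; this decomposition certifies tw(G) ≤ 2. Since 1–3–0–2–1 is a cycle in G, G is not acyclic. Forests are exactly the graphs of treewidth ≤ 1, so tw(G) ≥ 2. Therefore the treewidth is 2.

2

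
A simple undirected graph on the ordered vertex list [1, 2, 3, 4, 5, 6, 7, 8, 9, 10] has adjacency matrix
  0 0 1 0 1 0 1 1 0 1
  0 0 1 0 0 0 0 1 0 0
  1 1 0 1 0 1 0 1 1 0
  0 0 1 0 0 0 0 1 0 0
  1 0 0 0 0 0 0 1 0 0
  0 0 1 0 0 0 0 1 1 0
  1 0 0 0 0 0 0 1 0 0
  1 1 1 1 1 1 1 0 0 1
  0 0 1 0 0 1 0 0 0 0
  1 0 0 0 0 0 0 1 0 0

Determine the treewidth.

2

A width-2 tree decomposition is:
Bags: B1 = {1, 8, 10}  B2 = {1, 3, 8}  B3 = {3, 4, 8}  B4 = {2, 3, 8}  B5 = {3, 6, 8}  B6 = {1, 7, 8}  B7 = {1, 5, 8}  B8 = {3, 6, 9}
Tree: B1–B2, B2–B3, B3–B4, B2–B5, B1–B6, B1–B7, B5–B8
Every bag has size at most 3, so the width is 3 − 1 = 2 and tw(G) ≤ 2. On the other hand G contains the 3-clique {1, 8, 10}. A clique must lie in a single bag of any decomposition, so no decomposition can have width below 2. Combining the bounds, tw(G) = 2.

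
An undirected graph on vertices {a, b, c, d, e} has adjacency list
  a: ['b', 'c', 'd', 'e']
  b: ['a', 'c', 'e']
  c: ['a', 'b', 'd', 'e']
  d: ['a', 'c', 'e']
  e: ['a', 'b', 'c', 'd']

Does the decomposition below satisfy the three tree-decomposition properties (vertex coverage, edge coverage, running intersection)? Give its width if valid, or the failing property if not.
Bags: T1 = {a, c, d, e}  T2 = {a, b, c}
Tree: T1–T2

A tree decomposition must satisfy three properties: every vertex lies in some bag; for every edge, both endpoints lie together in some bag; and for every vertex, the bags containing it form a connected subtree. Here edge (e,b) lies in no bag, so the decomposition is invalid.

No — edge (e,b) lies in no bag.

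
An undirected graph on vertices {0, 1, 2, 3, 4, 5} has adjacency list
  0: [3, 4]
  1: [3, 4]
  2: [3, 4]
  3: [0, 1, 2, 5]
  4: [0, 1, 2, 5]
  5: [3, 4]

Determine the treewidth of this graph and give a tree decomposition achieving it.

Treewidth 2.
One such decomposition:
Bags: B1 = {0, 3, 4}  B2 = {1, 3, 4}  B3 = {3, 4, 5}  B4 = {2, 3, 4}
Tree: B1–B2, B2–B3, B3–B4

The largest bag has 3 vertices, giving width 2; this decomposition certifies tw(G) ≤ 2. Since 4–0–3–1–4 is a cycle in G, G is not acyclic. Forests are exactly the graphs of treewidth ≤ 1, so tw(G) ≥ 2. Combining the bounds, tw(G) = 2.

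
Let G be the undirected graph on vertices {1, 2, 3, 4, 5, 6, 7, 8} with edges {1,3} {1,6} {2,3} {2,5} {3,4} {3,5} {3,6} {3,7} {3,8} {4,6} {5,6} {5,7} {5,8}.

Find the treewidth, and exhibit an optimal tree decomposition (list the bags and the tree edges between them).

Treewidth 2.
Bags: B1 = {3, 5, 7}  B2 = {3, 5, 6}  B3 = {3, 4, 6}  B4 = {2, 3, 5}  B5 = {3, 5, 8}  B6 = {1, 3, 6}
Tree: B1–B2, B2–B3, B2–B4, B2–B5, B2–B6

Each bag holds 3 vertices, so the decomposition has width 2, which upper-bounds the treewidth. On the other hand G contains the 3-clique {1, 3, 6}. A clique must lie in a single bag of any decomposition, so no decomposition can have width below 2. Combining the bounds, tw(G) = 2.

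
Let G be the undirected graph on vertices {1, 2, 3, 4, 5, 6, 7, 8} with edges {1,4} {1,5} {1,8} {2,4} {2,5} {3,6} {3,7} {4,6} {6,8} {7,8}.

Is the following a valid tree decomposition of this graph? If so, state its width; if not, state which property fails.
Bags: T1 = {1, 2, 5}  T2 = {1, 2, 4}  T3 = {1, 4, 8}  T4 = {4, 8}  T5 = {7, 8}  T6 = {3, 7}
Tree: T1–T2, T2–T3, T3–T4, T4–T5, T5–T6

A tree decomposition must satisfy three properties: every vertex lies in some bag; for every edge, both endpoints lie together in some bag; and for every vertex, the bags containing it form a connected subtree. Here vertex 6 appears in no bag, so the decomposition is invalid.

No — vertex 6 appears in no bag.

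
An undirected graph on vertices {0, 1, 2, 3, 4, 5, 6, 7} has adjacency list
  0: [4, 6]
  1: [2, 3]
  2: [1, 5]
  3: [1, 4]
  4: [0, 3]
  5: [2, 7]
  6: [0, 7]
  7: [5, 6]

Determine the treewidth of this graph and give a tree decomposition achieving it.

Every bag has size at most 3, so the width is 3 − 1 = 2 and tw(G) ≤ 2. For the lower bound, G contains the cycle 2–1–3–4–0–6–7–5–2, so G is not a forest; only forests have treewidth ≤ 1, hence tw(G) ≥ 2. Hence tw(G) = 2 exactly.

Treewidth 2.
One such decomposition:
Bags: B1 = {1, 2, 3}  B2 = {2, 3, 4}  B3 = {0, 2, 4}  B4 = {0, 2, 6}  B5 = {2, 6, 7}  B6 = {2, 5, 7}
Tree: B1–B2, B2–B3, B3–B4, B4–B5, B5–B6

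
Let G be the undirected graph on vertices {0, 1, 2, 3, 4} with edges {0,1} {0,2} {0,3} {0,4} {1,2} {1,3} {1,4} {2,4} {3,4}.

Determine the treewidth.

A width-3 tree decomposition is:
Bags: B1 = {0, 1, 3, 4}  B2 = {0, 1, 2, 4}
Tree: B1–B2
Every bag has size at most 4, so the width is 4 − 1 = 3 and tw(G) ≤ 3. Conversely, {0, 1, 2, 4} is a clique of size 4, and the vertices of any clique must share a bag in every tree decomposition; so some bag has ≥ 4 vertices and tw(G) ≥ 3. Therefore the treewidth is 3.

3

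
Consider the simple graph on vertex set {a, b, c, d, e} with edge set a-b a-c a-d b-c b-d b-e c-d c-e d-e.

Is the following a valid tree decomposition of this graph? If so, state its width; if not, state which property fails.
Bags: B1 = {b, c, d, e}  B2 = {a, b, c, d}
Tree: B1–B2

Vertex coverage: the bags together contain {a, b, c, d, e}, the full vertex set. Edge coverage: each edge of G has both endpoints in at least one bag. Running intersection: for every vertex, the bags containing it form a connected subtree. All three properties hold, so this is a valid tree decomposition of width max|bag| − 1 = 3, and hence tw(G) ≤ 3.

Yes; width 3.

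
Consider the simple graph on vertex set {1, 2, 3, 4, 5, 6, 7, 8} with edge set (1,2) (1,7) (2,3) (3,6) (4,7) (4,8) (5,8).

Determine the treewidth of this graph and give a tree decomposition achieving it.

Treewidth 1.
One optimal decomposition is:
Bags: B1 = {5, 8}  B2 = {4, 8}  B3 = {4, 7}  B4 = {1, 7}  B5 = {1, 2}  B6 = {2, 3}  B7 = {3, 6}
Tree: B1–B2, B2–B3, B3–B4, B4–B5, B5–B6, B6–B7

The largest bag has 2 vertices, giving width 1; this decomposition certifies tw(G) ≤ 1. G has an edge, so its treewidth is at least 1. Combining the bounds, tw(G) = 1.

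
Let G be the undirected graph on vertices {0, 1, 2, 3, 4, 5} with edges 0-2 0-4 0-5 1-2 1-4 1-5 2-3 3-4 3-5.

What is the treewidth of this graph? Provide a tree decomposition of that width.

Treewidth 3.
Bags: B1 = {0, 1, 2, 3}  B2 = {0, 1, 3, 4}  B3 = {0, 1, 3, 5}
Tree: B1–B2, B2–B3

Each bag holds 4 vertices, so the decomposition has width 3, which upper-bounds the treewidth. For the lower bound: the 4 vertex sets {1,2}, {3,4}, {0}, {5} are disjoint, each induces a connected subgraph, and every pair is joined by at least one edge of G. Contracting each set to a single vertex therefore yields K_{4} as a minor, and since treewidth is minor-monotone, tw(G) ≥ tw(K_{4}) = 3. Hence tw(G) = 3 exactly.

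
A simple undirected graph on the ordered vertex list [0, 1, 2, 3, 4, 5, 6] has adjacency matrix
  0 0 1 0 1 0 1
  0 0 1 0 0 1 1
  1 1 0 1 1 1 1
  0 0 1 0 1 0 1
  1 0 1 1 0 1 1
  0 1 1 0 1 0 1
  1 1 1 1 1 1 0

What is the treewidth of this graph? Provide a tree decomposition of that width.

Each bag holds 4 vertices, so the decomposition has width 3, which upper-bounds the treewidth. Conversely, {1, 2, 5, 6} is a clique of size 4, and the vertices of any clique must share a bag in every tree decomposition; so some bag has ≥ 4 vertices and tw(G) ≥ 3. Combining the bounds, tw(G) = 3.

Treewidth 3.
One optimal decomposition is:
Bags: B1 = {2, 4, 5, 6}  B2 = {1, 2, 5, 6}  B3 = {2, 3, 4, 6}  B4 = {0, 2, 4, 6}
Tree: B1–B2, B1–B3, B1–B4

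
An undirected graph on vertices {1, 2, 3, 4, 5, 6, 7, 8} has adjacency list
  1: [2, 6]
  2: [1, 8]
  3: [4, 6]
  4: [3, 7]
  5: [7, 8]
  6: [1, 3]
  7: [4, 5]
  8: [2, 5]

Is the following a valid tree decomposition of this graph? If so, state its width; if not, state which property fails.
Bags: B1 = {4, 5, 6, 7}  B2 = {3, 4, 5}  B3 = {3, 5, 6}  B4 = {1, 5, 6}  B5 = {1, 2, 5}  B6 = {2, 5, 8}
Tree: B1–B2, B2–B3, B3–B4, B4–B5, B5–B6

No — bags containing vertex 6 are not connected in the tree.

A tree decomposition must satisfy three properties: every vertex lies in some bag; for every edge, both endpoints lie together in some bag; and for every vertex, the bags containing it form a connected subtree. Here bags containing vertex 6 are not connected in the tree, so the decomposition is invalid.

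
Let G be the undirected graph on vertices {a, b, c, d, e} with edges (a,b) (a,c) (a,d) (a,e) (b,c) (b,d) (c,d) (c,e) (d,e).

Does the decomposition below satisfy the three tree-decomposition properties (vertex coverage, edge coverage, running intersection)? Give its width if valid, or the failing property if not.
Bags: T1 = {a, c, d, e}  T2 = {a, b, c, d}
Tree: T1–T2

Yes; width 3.

Checking the three conditions: (i) the bags cover all of {a, b, c, d, e}; (ii) for each edge, some bag contains both endpoints; (iii) the bags containing any fixed vertex form a subtree. All hold, so the decomposition is valid with width 4 − 1 = 3.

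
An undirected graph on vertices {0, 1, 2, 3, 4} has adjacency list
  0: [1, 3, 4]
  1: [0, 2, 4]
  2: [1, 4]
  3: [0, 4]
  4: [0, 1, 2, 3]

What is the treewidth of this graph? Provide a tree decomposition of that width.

Treewidth 2.
One such decomposition:
Bags: B1 = {0, 1, 4}  B2 = {1, 2, 4}  B3 = {0, 3, 4}
Tree: B1–B2, B1–B3

Every bag has size at most 3, so the width is 3 − 1 = 2 and tw(G) ≤ 2. For the lower bound, the 3 vertices {0, 1, 4} are pairwise adjacent, and any tree decomposition puts a clique entirely inside one bag — forcing width ≥ 2. Hence tw(G) = 2 exactly.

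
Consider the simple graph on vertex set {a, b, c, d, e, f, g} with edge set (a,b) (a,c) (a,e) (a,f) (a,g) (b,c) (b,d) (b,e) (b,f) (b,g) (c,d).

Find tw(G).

2

A width-2 tree decomposition is:
Bags: B1 = {a, b, f}  B2 = {a, b, c}  B3 = {a, b, e}  B4 = {b, c, d}  B5 = {a, b, g}
Tree: B1–B2, B2–B3, B2–B4, B2–B5
Every bag has size at most 3, so the width is 3 − 1 = 2 and tw(G) ≤ 2. On the other hand G contains the 3-clique {b, c, d}. A clique must lie in a single bag of any decomposition, so no decomposition can have width below 2. Therefore the treewidth is 2.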